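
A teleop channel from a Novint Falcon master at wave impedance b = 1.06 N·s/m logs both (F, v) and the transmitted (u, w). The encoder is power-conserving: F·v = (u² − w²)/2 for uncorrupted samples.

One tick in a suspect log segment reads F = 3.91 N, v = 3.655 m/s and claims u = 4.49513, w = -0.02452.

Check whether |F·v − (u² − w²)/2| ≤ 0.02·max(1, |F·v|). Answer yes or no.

no

F·v = 3.91×3.655 = 14.2911 W.
(u² − w²)/2 = (20.2062 − 0.0006)/2 = 10.1028 W.
|Δ| = 4.1883;  2% of max(1, |F·v|) = 0.2858.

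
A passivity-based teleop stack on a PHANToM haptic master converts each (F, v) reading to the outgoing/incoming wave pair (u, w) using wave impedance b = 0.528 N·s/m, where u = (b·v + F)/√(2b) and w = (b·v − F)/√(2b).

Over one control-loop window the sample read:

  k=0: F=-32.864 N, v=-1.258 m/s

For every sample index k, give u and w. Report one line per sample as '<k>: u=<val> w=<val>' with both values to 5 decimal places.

k=0: b·v=0.528×(-1.258)=-0.66422; √(2b)=1.02762; u=(-0.66422+(-32.864))/1.02762=-32.62711, w=(-0.66422−(-32.864))/1.02762=31.33436

0: u=-32.62711 w=31.33436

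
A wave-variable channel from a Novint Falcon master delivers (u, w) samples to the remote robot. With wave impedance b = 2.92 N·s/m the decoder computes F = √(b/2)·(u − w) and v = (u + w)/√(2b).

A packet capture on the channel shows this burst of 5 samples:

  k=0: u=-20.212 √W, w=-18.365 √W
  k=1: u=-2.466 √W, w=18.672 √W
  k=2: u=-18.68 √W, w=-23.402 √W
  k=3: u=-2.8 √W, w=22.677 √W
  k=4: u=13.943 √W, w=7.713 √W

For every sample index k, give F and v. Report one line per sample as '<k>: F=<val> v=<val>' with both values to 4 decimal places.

0: F=-2.2317 v=-15.9633
1: F=-25.5411 v=6.7061
2: F=5.7056 v=-17.4137
3: F=-30.7840 v=8.2252
4: F=7.5277 v=8.9613

k=0: u−w=-1.8470, u+w=-38.5770; √(b/2)=1.2083, √(2b)=2.4166; F=1.2083×(-1.847)=-2.2317, v=-38.5770/2.4166=-15.9633
k=1: u−w=-21.1380, u+w=16.2060; √(b/2)=1.2083, √(2b)=2.4166; F=1.2083×(-21.138)=-25.5411, v=16.2060/2.4166=6.7061
k=2: u−w=4.7220, u+w=-42.0820; √(b/2)=1.2083, √(2b)=2.4166; F=1.2083×4.722=5.7056, v=-42.0820/2.4166=-17.4137
k=3: u−w=-25.4770, u+w=19.8770; √(b/2)=1.2083, √(2b)=2.4166; F=1.2083×(-25.477)=-30.7840, v=19.8770/2.4166=8.2252
k=4: u−w=6.2300, u+w=21.6560; √(b/2)=1.2083, √(2b)=2.4166; F=1.2083×6.23=7.5277, v=21.6560/2.4166=8.9613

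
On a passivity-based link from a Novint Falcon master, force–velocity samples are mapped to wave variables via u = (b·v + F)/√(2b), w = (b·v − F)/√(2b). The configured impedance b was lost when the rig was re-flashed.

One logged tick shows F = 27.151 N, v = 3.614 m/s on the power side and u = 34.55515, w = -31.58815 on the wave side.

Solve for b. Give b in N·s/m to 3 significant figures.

u + w = 2.96700;  u + w = √(2b)·v, so √(2b) = 2.96700/3.614 = 0.82097.
b = (√(2b))²/2 = 0.67400/2 = 0.33700.
(Check via u − w = 2F/√(2b): u − w = 66.14330, 2F/√(2b) = 66.14339.)

b = 0.337 N·s/m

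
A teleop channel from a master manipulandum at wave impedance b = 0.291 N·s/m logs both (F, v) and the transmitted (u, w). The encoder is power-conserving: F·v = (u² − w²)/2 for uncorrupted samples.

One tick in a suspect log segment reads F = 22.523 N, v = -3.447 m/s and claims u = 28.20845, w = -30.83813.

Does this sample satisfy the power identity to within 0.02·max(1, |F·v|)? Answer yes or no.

F·v = 22.523×(-3.447) = -77.63678 W.
(u² − w²)/2 = (795.71665 − 950.99026)/2 = -77.63681 W.
|Δ| = 0.00002;  2% of max(1, |F·v|) = 1.55274.

yes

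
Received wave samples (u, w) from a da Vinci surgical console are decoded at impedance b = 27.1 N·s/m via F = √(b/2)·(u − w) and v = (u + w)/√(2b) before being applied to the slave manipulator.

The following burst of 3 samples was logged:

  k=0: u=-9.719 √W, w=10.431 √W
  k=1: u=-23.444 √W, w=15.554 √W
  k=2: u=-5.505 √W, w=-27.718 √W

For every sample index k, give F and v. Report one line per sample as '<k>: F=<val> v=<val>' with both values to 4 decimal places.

k=0: u−w=-20.1500, u+w=0.7120; √(b/2)=3.6810, √(2b)=7.3621; F=3.6810×(-20.15)=-74.1728, v=0.7120/7.3621=0.0967
k=1: u−w=-38.9980, u+w=-7.8900; √(b/2)=3.6810, √(2b)=7.3621; F=3.6810×(-38.998)=-143.5529, v=-7.8900/7.3621=-1.0717
k=2: u−w=22.2130, u+w=-33.2230; √(b/2)=3.6810, √(2b)=7.3621; F=3.6810×22.213=81.7668, v=-33.2230/7.3621=-4.5127

0: F=-74.1728 v=0.0967
1: F=-143.5529 v=-1.0717
2: F=81.7668 v=-4.5127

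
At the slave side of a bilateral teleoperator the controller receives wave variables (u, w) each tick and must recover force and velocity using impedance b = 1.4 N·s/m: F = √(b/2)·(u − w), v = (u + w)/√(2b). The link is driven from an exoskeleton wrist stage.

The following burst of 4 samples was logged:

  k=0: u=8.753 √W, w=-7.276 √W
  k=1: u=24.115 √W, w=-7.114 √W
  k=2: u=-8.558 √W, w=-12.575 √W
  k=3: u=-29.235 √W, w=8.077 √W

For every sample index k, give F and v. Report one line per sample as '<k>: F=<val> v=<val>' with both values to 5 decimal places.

k=0: u−w=16.02900, u+w=1.47700; √(b/2)=0.83666, √(2b)=1.67332; F=0.83666×16.029=13.41082, v=1.47700/1.67332=0.88268
k=1: u−w=31.22900, u+w=17.00100; √(b/2)=0.83666, √(2b)=1.67332; F=0.83666×31.229=26.12806, v=17.00100/1.67332=10.16004
k=2: u−w=4.01700, u+w=-21.13300; √(b/2)=0.83666, √(2b)=1.67332; F=0.83666×4.017=3.36086, v=-21.13300/1.67332=-12.62938
k=3: u−w=-37.31200, u+w=-21.15800; √(b/2)=0.83666, √(2b)=1.67332; F=0.83666×(-37.312)=-31.21746, v=-21.15800/1.67332=-12.64432

0: F=13.41082 v=0.88268
1: F=26.12806 v=10.16004
2: F=3.36086 v=-12.62938
3: F=-31.21746 v=-12.64432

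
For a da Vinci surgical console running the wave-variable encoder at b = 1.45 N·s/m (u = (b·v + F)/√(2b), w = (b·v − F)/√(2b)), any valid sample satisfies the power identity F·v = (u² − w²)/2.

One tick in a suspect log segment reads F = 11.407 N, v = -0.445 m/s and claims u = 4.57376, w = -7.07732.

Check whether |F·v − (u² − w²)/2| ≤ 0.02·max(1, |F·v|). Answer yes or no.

F·v = 11.407×(-0.445) = -5.0761 W.
(u² − w²)/2 = (20.9193 − 50.0885)/2 = -14.5846 W.
|Δ| = 9.5085;  2% of max(1, |F·v|) = 0.1015.

no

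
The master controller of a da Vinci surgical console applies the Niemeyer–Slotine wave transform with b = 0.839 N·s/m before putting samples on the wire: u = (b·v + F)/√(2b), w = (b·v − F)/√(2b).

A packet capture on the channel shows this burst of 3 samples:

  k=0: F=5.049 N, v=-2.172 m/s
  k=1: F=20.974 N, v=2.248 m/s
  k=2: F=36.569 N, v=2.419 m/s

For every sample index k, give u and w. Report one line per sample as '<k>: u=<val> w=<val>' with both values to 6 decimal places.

0: u=2.490930 w=-5.304488
1: u=17.647436 w=-14.735430
2: u=29.797163 w=-26.663647

k=0: b·v=0.839×(-2.172)=-1.822308; √(2b)=1.295376; u=(-1.822308+5.049)/1.295376=2.490930, w=(-1.822308−5.049)/1.295376=-5.304488
k=1: b·v=0.839×2.248=1.886072; √(2b)=1.295376; u=(1.886072+20.974)/1.295376=17.647436, w=(1.886072−20.974)/1.295376=-14.735430
k=2: b·v=0.839×2.419=2.029541; √(2b)=1.295376; u=(2.029541+36.569)/1.295376=29.797163, w=(2.029541−36.569)/1.295376=-26.663647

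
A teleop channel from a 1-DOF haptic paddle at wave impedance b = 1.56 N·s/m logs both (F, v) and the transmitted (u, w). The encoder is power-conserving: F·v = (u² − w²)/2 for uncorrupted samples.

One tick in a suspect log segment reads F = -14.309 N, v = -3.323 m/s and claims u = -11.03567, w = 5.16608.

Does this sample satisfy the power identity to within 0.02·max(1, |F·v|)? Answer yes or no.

F·v = (-14.309)×(-3.323) = 47.54881 W.
(u² − w²)/2 = (121.78601 − 26.68838)/2 = 47.54881 W.
|Δ| = 0.00001;  2% of max(1, |F·v|) = 0.95098.

yes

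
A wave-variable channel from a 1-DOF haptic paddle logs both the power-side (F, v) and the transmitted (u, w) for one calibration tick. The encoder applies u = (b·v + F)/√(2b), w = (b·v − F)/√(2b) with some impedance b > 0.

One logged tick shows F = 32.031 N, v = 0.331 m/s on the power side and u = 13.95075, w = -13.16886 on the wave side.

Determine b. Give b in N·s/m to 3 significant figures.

u + w = 0.78189;  u + w = √(2b)·v, so √(2b) = 0.78189/0.331 = 2.36221.
b = (√(2b))²/2 = 5.58001/2 = 2.79001.
(Check via u − w = 2F/√(2b): u − w = 27.11961, 2F/√(2b) = 27.11957.)

b = 2.79 N·s/m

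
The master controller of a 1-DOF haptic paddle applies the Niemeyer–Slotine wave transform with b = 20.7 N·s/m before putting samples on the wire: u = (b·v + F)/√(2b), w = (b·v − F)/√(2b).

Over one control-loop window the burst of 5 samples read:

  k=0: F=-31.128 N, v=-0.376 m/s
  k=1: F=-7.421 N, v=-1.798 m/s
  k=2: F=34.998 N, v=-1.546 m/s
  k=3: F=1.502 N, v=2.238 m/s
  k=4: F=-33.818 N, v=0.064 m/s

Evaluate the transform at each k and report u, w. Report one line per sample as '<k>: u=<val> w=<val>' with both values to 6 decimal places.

k=0: b·v=20.7×(-0.376)=-7.783200; √(2b)=6.434283; u=(-7.783200+(-31.128))/6.434283=-6.047480, w=(-7.783200−(-31.128))/6.434283=3.628190
k=1: b·v=20.7×(-1.798)=-37.218600; √(2b)=6.434283; u=(-37.218600+(-7.421))/6.434283=-6.937774, w=(-37.218600−(-7.421))/6.434283=-4.631068
k=2: b·v=20.7×(-1.546)=-32.002200; √(2b)=6.434283; u=(-32.002200+34.998)/6.434283=0.465600, w=(-32.002200−34.998)/6.434283=-10.413001
k=3: b·v=20.7×2.238=46.326600; √(2b)=6.434283; u=(46.326600+1.502)/6.434283=7.433400, w=(46.326600−1.502)/6.434283=6.966526
k=4: b·v=20.7×0.064=1.324800; √(2b)=6.434283; u=(1.324800+(-33.818))/6.434283=-5.050011, w=(1.324800−(-33.818))/6.434283=5.461805

0: u=-6.047480 w=3.628190
1: u=-6.937774 w=-4.631068
2: u=0.465600 w=-10.413001
3: u=7.433400 w=6.966526
4: u=-5.050011 w=5.461805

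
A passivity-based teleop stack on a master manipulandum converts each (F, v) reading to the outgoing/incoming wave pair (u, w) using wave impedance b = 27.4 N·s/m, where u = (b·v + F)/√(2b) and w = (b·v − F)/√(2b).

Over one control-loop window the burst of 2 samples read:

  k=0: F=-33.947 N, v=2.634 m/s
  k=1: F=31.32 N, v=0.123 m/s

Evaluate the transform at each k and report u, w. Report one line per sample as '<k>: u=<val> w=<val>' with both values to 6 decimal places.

0: u=5.163601 w=14.335117
1: u=4.686154 w=-3.775621

k=0: b·v=27.4×2.634=72.171600; √(2b)=7.402702; u=(72.171600+(-33.947))/7.402702=5.163601, w=(72.171600−(-33.947))/7.402702=14.335117
k=1: b·v=27.4×0.123=3.370200; √(2b)=7.402702; u=(3.370200+31.32)/7.402702=4.686154, w=(3.370200−31.32)/7.402702=-3.775621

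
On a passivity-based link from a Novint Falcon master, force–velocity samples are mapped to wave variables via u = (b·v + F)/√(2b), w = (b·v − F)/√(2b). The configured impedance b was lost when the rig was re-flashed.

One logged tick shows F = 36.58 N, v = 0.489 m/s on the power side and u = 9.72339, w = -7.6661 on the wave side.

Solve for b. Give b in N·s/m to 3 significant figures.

b = 8.85 N·s/m

u + w = 2.0573;  u + w = √(2b)·v, so √(2b) = 2.0573/0.489 = 4.2071.
b = (√(2b))²/2 = 17.7000/2 = 8.8500.
(Check via u − w = 2F/√(2b): u − w = 17.3895, 2F/√(2b) = 17.3895.)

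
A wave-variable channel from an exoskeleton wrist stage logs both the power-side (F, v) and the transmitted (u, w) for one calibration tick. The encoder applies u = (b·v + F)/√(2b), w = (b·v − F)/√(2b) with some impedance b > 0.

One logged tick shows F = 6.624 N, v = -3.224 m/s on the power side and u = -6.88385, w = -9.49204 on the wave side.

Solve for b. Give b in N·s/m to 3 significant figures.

b = 12.9 N·s/m

u + w = -16.37589;  u + w = √(2b)·v, so √(2b) = -16.37589/(-3.224) = 5.07937.
b = (√(2b))²/2 = 25.80000/2 = 12.90000.
(Check via u − w = 2F/√(2b): u − w = 2.60819, 2F/√(2b) = 2.60820.)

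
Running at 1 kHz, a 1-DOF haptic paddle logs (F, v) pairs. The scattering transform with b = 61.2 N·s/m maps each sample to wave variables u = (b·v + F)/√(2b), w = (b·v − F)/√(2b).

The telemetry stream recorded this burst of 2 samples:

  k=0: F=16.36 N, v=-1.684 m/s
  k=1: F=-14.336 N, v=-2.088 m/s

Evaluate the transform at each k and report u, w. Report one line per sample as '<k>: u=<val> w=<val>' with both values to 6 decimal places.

k=0: b·v=61.2×(-1.684)=-103.060800; √(2b)=11.063453; u=(-103.060800+16.36)/11.063453=-7.836685, w=(-103.060800−16.36)/11.063453=-10.794170
k=1: b·v=61.2×(-2.088)=-127.785600; √(2b)=11.063453; u=(-127.785600+(-14.336))/11.063453=-12.846043, w=(-127.785600−(-14.336))/11.063453=-10.254447

0: u=-7.836685 w=-10.794170
1: u=-12.846043 w=-10.254447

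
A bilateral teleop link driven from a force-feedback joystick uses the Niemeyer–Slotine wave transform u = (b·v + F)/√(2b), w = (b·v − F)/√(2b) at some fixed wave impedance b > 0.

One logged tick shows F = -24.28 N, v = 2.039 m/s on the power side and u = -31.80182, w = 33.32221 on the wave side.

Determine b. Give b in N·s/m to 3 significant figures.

u + w = 1.5204;  u + w = √(2b)·v, so √(2b) = 1.5204/2.039 = 0.7457.
b = (√(2b))²/2 = 0.5560/2 = 0.2780.
(Check via u − w = 2F/√(2b): u − w = -65.1240, 2F/√(2b) = -65.1240.)

b = 0.278 N·s/m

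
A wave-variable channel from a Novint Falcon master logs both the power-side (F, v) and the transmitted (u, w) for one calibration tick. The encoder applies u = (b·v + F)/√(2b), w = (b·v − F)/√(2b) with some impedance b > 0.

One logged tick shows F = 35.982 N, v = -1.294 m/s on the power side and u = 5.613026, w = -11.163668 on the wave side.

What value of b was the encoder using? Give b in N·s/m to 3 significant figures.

u + w = -5.550642;  u + w = √(2b)·v, so √(2b) = -5.550642/(-1.294) = 4.289522.
b = (√(2b))²/2 = 18.400003/2 = 9.200001.
(Check via u − w = 2F/√(2b): u − w = 16.776694, 2F/√(2b) = 16.776693.)

b = 9.2 N·s/m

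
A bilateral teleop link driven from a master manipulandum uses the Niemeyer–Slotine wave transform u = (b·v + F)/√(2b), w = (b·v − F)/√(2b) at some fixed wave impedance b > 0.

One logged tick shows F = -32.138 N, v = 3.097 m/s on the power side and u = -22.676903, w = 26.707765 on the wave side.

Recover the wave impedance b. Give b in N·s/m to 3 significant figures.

u + w = 4.030862;  u + w = √(2b)·v, so √(2b) = 4.030862/3.097 = 1.301538.
b = (√(2b))²/2 = 1.694000/2 = 0.847000.
(Check via u − w = 2F/√(2b): u − w = -49.384668, 2F/√(2b) = -49.384666.)

b = 0.847 N·s/m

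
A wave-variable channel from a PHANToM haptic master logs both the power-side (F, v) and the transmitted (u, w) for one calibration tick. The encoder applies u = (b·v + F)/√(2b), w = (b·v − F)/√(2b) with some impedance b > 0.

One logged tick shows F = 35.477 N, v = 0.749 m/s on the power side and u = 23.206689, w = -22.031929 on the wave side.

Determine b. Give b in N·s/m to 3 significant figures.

u + w = 1.174760;  u + w = √(2b)·v, so √(2b) = 1.174760/0.749 = 1.568438.
b = (√(2b))²/2 = 2.459998/2 = 1.229999.
(Check via u − w = 2F/√(2b): u − w = 45.238618, 2F/√(2b) = 45.238641.)

b = 1.23 N·s/m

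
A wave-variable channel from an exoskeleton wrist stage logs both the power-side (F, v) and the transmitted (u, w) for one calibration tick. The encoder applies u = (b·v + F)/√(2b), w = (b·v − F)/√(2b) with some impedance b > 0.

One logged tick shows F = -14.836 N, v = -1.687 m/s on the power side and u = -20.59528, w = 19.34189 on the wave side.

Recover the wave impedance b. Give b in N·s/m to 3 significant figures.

u + w = -1.2534;  u + w = √(2b)·v, so √(2b) = -1.2534/(-1.687) = 0.7430.
b = (√(2b))²/2 = 0.5520/2 = 0.2760.
(Check via u − w = 2F/√(2b): u − w = -39.9372, 2F/√(2b) = -39.9370.)

b = 0.276 N·s/m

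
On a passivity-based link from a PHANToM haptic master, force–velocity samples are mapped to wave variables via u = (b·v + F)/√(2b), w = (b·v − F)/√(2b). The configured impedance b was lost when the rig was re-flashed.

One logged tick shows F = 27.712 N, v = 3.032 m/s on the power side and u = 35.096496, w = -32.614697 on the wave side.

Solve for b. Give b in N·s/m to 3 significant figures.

u + w = 2.481799;  u + w = √(2b)·v, so √(2b) = 2.481799/3.032 = 0.818535.
b = (√(2b))²/2 = 0.670000/2 = 0.335000.
(Check via u − w = 2F/√(2b): u − w = 67.711193, 2F/√(2b) = 67.711192.)

b = 0.335 N·s/m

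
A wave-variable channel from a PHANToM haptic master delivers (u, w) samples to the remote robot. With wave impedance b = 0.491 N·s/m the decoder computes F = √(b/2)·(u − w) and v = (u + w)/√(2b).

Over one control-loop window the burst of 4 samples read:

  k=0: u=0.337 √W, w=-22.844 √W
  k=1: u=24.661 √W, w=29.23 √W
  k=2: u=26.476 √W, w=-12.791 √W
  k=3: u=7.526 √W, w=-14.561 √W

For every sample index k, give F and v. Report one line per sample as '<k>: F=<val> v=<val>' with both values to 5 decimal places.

0: F=11.48571 v=-22.71234
1: F=-2.26385 v=54.38267
2: F=19.45600 v=13.80985
3: F=10.94366 v=-7.09918

k=0: u−w=23.18100, u+w=-22.50700; √(b/2)=0.49548, √(2b)=0.99096; F=0.49548×23.181=11.48571, v=-22.50700/0.99096=-22.71234
k=1: u−w=-4.56900, u+w=53.89100; √(b/2)=0.49548, √(2b)=0.99096; F=0.49548×(-4.569)=-2.26385, v=53.89100/0.99096=54.38267
k=2: u−w=39.26700, u+w=13.68500; √(b/2)=0.49548, √(2b)=0.99096; F=0.49548×39.267=19.45600, v=13.68500/0.99096=13.80985
k=3: u−w=22.08700, u+w=-7.03500; √(b/2)=0.49548, √(2b)=0.99096; F=0.49548×22.087=10.94366, v=-7.03500/0.99096=-7.09918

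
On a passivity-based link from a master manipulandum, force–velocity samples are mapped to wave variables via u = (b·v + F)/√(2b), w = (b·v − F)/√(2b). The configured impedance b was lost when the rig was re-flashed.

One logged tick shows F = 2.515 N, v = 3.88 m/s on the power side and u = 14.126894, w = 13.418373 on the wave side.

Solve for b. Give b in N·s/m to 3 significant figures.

b = 25.2 N·s/m

u + w = 27.545267;  u + w = √(2b)·v, so √(2b) = 27.545267/3.88 = 7.099296.
b = (√(2b))²/2 = 50.399998/2 = 25.199999.
(Check via u − w = 2F/√(2b): u − w = 0.708521, 2F/√(2b) = 0.708521.)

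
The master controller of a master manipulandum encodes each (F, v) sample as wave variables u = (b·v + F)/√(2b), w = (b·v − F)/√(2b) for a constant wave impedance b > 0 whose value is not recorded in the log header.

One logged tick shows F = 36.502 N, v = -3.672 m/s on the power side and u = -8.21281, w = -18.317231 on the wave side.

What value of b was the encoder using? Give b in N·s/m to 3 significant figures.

u + w = -26.530041;  u + w = √(2b)·v, so √(2b) = -26.530041/(-3.672) = 7.224957.
b = (√(2b))²/2 = 52.199999/2 = 26.100000.
(Check via u − w = 2F/√(2b): u − w = 10.104421, 2F/√(2b) = 10.104420.)

b = 26.1 N·s/m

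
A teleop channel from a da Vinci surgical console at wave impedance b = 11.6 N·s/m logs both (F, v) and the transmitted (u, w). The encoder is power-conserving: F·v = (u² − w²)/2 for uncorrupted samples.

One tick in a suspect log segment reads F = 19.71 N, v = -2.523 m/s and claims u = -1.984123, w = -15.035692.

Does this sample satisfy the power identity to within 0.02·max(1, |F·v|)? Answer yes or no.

F·v = 19.71×(-2.523) = -49.728330 W.
(u² − w²)/2 = (3.936744 − 226.072034)/2 = -111.067645 W.
|Δ| = 61.339315;  2% of max(1, |F·v|) = 0.994567.

no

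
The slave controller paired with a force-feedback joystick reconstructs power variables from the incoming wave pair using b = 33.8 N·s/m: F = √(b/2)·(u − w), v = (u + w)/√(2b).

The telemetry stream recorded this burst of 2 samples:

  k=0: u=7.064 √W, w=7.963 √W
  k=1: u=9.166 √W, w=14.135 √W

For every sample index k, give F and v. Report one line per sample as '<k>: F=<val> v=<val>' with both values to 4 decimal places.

k=0: u−w=-0.8990, u+w=15.0270; √(b/2)=4.1110, √(2b)=8.2219; F=4.1110×(-0.899)=-3.6958, v=15.0270/8.2219=1.8277
k=1: u−w=-4.9690, u+w=23.3010; √(b/2)=4.1110, √(2b)=8.2219; F=4.1110×(-4.969)=-20.4274, v=23.3010/8.2219=2.8340

0: F=-3.6958 v=1.8277
1: F=-20.4274 v=2.8340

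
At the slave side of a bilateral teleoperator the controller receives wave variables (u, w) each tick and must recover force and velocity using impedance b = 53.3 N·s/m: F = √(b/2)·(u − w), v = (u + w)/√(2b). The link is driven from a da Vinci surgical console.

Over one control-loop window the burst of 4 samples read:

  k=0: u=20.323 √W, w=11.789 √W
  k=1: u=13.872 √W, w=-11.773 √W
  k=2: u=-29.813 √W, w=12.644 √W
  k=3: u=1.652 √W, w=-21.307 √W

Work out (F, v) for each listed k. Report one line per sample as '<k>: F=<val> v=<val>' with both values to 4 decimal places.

k=0: u−w=8.5340, u+w=32.1120; √(b/2)=5.1624, √(2b)=10.3247; F=5.1624×8.534=44.0556, v=32.1120/10.3247=3.1102
k=1: u−w=25.6450, u+w=2.0990; √(b/2)=5.1624, √(2b)=10.3247; F=5.1624×25.645=132.3888, v=2.0990/10.3247=0.2033
k=2: u−w=-42.4570, u+w=-17.1690; √(b/2)=5.1624, √(2b)=10.3247; F=5.1624×(-42.457)=-219.1785, v=-17.1690/10.3247=-1.6629
k=3: u−w=22.9590, u+w=-19.6550; √(b/2)=5.1624, √(2b)=10.3247; F=5.1624×22.959=118.5227, v=-19.6550/10.3247=-1.9037

0: F=44.0556 v=3.1102
1: F=132.3888 v=0.2033
2: F=-219.1785 v=-1.6629
3: F=118.5227 v=-1.9037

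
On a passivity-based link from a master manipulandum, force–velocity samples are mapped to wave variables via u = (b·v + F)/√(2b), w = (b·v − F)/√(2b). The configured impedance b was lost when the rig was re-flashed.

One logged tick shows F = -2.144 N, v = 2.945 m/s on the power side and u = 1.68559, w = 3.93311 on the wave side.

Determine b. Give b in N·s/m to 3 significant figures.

u + w = 5.6187;  u + w = √(2b)·v, so √(2b) = 5.6187/2.945 = 1.9079.
b = (√(2b))²/2 = 3.6400/2 = 1.8200.
(Check via u − w = 2F/√(2b): u − w = -2.2475, 2F/√(2b) = -2.2475.)

b = 1.82 N·s/m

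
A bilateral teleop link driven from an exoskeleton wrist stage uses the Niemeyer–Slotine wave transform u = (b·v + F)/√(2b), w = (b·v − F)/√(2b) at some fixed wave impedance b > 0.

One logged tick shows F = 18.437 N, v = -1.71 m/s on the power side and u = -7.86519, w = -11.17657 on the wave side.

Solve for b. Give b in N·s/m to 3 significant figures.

u + w = -19.0418;  u + w = √(2b)·v, so √(2b) = -19.0418/(-1.71) = 11.1355.
b = (√(2b))²/2 = 124.0001/2 = 62.0000.
(Check via u − w = 2F/√(2b): u − w = 3.3114, 2F/√(2b) = 3.3114.)

b = 62 N·s/m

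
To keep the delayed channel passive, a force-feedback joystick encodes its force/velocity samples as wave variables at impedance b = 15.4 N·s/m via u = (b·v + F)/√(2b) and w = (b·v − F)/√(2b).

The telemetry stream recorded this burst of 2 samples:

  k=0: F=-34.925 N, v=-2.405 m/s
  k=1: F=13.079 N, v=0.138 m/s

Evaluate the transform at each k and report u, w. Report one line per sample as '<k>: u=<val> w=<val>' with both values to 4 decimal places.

0: u=-12.9667 w=-0.3806
1: u=2.7396 w=-1.9737

k=0: b·v=15.4×(-2.405)=-37.0370; √(2b)=5.5498; u=(-37.0370+(-34.925))/5.5498=-12.9667, w=(-37.0370−(-34.925))/5.5498=-0.3806
k=1: b·v=15.4×0.138=2.1252; √(2b)=5.5498; u=(2.1252+13.079)/5.5498=2.7396, w=(2.1252−13.079)/5.5498=-1.9737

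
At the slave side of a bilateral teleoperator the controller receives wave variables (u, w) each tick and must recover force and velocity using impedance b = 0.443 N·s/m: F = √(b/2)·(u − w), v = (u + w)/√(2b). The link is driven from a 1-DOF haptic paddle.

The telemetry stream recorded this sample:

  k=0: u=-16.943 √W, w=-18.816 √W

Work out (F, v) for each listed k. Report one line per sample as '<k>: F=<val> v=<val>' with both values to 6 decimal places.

0: F=0.881505 v=-37.989931

k=0: u−w=1.873000, u+w=-35.759000; √(b/2)=0.470638, √(2b)=0.941276; F=0.470638×1.873=0.881505, v=-35.759000/0.941276=-37.989931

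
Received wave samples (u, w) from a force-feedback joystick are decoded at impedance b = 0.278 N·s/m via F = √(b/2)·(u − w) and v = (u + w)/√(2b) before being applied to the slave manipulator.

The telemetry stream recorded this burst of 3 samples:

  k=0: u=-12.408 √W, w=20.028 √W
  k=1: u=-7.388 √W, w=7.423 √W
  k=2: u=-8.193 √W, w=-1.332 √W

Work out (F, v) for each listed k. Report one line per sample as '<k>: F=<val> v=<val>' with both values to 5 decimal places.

k=0: u−w=-32.43600, u+w=7.62000; √(b/2)=0.37283, √(2b)=0.74565; F=0.37283×(-32.436)=-12.09302, v=7.62000/0.74565=10.21922
k=1: u−w=-14.81100, u+w=0.03500; √(b/2)=0.37283, √(2b)=0.74565; F=0.37283×(-14.811)=-5.52194, v=0.03500/0.74565=0.04694
k=2: u−w=-6.86100, u+w=-9.52500; √(b/2)=0.37283, √(2b)=0.74565; F=0.37283×(-6.861)=-2.55797, v=-9.52500/0.74565=-12.77402

0: F=-12.09302 v=10.21922
1: F=-5.52194 v=0.04694
2: F=-2.55797 v=-12.77402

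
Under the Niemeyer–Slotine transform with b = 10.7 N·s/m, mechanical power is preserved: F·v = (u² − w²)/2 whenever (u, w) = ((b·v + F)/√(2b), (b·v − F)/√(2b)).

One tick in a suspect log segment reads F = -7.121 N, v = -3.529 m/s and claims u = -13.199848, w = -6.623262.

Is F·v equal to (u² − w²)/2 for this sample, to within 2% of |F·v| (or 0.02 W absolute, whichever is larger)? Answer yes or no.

no

F·v = (-7.121)×(-3.529) = 25.130009 W.
(u² − w²)/2 = (174.235987 − 43.867600)/2 = 65.184194 W.
|Δ| = 40.054185;  2% of max(1, |F·v|) = 0.502600.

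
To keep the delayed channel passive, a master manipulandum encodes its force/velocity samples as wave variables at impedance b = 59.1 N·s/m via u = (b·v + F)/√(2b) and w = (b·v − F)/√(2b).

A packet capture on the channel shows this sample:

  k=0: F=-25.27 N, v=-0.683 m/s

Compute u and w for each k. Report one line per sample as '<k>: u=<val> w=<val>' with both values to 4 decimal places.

k=0: b·v=59.1×(-0.683)=-40.3653; √(2b)=10.8720; u=(-40.3653+(-25.27))/10.8720=-6.0371, w=(-40.3653−(-25.27))/10.8720=-1.3885

0: u=-6.0371 w=-1.3885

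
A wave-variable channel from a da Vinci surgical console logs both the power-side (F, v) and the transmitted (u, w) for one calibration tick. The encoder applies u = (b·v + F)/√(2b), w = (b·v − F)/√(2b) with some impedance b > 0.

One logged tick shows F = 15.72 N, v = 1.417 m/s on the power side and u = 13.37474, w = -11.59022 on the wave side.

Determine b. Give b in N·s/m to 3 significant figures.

b = 0.793 N·s/m

u + w = 1.7845;  u + w = √(2b)·v, so √(2b) = 1.7845/1.417 = 1.2594.
b = (√(2b))²/2 = 1.5860/2 = 0.7930.
(Check via u − w = 2F/√(2b): u − w = 24.9650, 2F/√(2b) = 24.9650.)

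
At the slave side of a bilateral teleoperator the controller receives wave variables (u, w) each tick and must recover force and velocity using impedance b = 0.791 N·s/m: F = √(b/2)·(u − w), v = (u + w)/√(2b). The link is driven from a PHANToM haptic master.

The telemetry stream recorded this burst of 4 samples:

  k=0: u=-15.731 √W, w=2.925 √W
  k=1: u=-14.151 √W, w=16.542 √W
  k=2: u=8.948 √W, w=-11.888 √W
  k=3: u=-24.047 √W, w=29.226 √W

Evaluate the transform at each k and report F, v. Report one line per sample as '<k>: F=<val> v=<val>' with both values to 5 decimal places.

0: F=-11.73253 v=-10.18146
1: F=-19.30246 v=1.90097
2: F=13.10351 v=-2.33746
3: F=-33.50275 v=4.11759

k=0: u−w=-18.65600, u+w=-12.80600; √(b/2)=0.62889, √(2b)=1.25778; F=0.62889×(-18.656)=-11.73253, v=-12.80600/1.25778=-10.18146
k=1: u−w=-30.69300, u+w=2.39100; √(b/2)=0.62889, √(2b)=1.25778; F=0.62889×(-30.693)=-19.30246, v=2.39100/1.25778=1.90097
k=2: u−w=20.83600, u+w=-2.94000; √(b/2)=0.62889, √(2b)=1.25778; F=0.62889×20.836=13.10351, v=-2.94000/1.25778=-2.33746
k=3: u−w=-53.27300, u+w=5.17900; √(b/2)=0.62889, √(2b)=1.25778; F=0.62889×(-53.273)=-33.50275, v=5.17900/1.25778=4.11759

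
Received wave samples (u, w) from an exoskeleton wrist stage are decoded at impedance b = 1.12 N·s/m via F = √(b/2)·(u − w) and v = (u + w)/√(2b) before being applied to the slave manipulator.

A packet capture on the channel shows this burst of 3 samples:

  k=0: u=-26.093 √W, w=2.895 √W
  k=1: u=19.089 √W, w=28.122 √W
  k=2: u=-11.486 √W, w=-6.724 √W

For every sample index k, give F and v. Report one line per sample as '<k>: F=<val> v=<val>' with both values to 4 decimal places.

k=0: u−w=-28.9880, u+w=-23.1980; √(b/2)=0.7483, √(2b)=1.4967; F=0.7483×(-28.988)=-21.6926, v=-23.1980/1.4967=-15.4998
k=1: u−w=-9.0330, u+w=47.2110; √(b/2)=0.7483, √(2b)=1.4967; F=0.7483×(-9.033)=-6.7597, v=47.2110/1.4967=31.5442
k=2: u−w=-4.7620, u+w=-18.2100; √(b/2)=0.7483, √(2b)=1.4967; F=0.7483×(-4.762)=-3.5636, v=-18.2100/1.4967=-12.1671

0: F=-21.6926 v=-15.4998
1: F=-6.7597 v=31.5442
2: F=-3.5636 v=-12.1671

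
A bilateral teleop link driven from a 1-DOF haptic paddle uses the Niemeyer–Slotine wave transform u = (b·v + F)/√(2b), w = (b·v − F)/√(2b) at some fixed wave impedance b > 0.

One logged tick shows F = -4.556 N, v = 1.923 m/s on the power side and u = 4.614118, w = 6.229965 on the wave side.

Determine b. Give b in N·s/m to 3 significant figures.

b = 15.9 N·s/m

u + w = 10.844083;  u + w = √(2b)·v, so √(2b) = 10.844083/1.923 = 5.639149.
b = (√(2b))²/2 = 31.799998/2 = 15.899999.
(Check via u − w = 2F/√(2b): u − w = -1.615847, 2F/√(2b) = -1.615847.)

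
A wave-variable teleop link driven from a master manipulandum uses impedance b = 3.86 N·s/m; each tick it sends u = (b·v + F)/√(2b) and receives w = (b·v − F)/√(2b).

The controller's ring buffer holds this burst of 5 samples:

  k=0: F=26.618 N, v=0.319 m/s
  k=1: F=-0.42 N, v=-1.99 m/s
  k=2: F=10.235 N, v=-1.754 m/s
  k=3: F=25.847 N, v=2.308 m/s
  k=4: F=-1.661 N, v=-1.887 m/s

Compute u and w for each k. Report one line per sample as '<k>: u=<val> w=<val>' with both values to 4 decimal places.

0: u=10.0232 w=-9.1369
1: u=-2.9158 w=-2.6134
2: u=1.2469 w=-6.1204
3: u=12.5089 w=-6.0962
4: u=-3.2193 w=-2.0237

k=0: b·v=3.86×0.319=1.2313; √(2b)=2.7785; u=(1.2313+26.618)/2.7785=10.0232, w=(1.2313−26.618)/2.7785=-9.1369
k=1: b·v=3.86×(-1.99)=-7.6814; √(2b)=2.7785; u=(-7.6814+(-0.42))/2.7785=-2.9158, w=(-7.6814−(-0.42))/2.7785=-2.6134
k=2: b·v=3.86×(-1.754)=-6.7704; √(2b)=2.7785; u=(-6.7704+10.235)/2.7785=1.2469, w=(-6.7704−10.235)/2.7785=-6.1204
k=3: b·v=3.86×2.308=8.9089; √(2b)=2.7785; u=(8.9089+25.847)/2.7785=12.5089, w=(8.9089−25.847)/2.7785=-6.0962
k=4: b·v=3.86×(-1.887)=-7.2838; √(2b)=2.7785; u=(-7.2838+(-1.661))/2.7785=-3.2193, w=(-7.2838−(-1.661))/2.7785=-2.0237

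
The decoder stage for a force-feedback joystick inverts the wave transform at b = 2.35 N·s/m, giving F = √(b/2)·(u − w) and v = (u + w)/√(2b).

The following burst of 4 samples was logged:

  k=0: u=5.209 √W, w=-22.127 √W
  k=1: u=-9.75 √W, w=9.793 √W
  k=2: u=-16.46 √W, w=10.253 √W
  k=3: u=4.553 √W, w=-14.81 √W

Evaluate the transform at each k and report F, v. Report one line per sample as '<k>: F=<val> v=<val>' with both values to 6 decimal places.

k=0: u−w=27.336000, u+w=-16.918000; √(b/2)=1.083974, √(2b)=2.167948; F=1.083974×27.336=29.631518, v=-16.918000/2.167948=-7.803691
k=1: u−w=-19.543000, u+w=0.043000; √(b/2)=1.083974, √(2b)=2.167948; F=1.083974×(-19.543)=-21.184107, v=0.043000/2.167948=0.019834
k=2: u−w=-26.713000, u+w=-6.207000; √(b/2)=1.083974, √(2b)=2.167948; F=1.083974×(-26.713)=-28.956202, v=-6.207000/2.167948=-2.863076
k=3: u−w=19.363000, u+w=-10.257000; √(b/2)=1.083974, √(2b)=2.167948; F=1.083974×19.363=20.988992, v=-10.257000/2.167948=-4.731201

0: F=29.631518 v=-7.803691
1: F=-21.184107 v=0.019834
2: F=-28.956202 v=-2.863076
3: F=20.988992 v=-4.731201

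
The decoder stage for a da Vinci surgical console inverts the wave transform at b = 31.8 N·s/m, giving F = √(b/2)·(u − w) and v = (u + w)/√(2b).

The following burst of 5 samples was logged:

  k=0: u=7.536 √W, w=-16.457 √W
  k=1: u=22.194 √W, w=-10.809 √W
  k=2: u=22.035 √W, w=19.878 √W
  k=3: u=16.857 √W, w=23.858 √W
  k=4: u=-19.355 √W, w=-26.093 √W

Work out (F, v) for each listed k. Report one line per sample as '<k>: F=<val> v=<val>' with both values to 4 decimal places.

0: F=95.6716 v=-1.1186
1: F=131.5988 v=1.4276
2: F=8.6010 v=5.2556
3: F=-27.9164 v=5.1054
4: F=26.8676 v=-5.6988

k=0: u−w=23.9930, u+w=-8.9210; √(b/2)=3.9875, √(2b)=7.9750; F=3.9875×23.993=95.6716, v=-8.9210/7.9750=-1.1186
k=1: u−w=33.0030, u+w=11.3850; √(b/2)=3.9875, √(2b)=7.9750; F=3.9875×33.003=131.5988, v=11.3850/7.9750=1.4276
k=2: u−w=2.1570, u+w=41.9130; √(b/2)=3.9875, √(2b)=7.9750; F=3.9875×2.157=8.6010, v=41.9130/7.9750=5.2556
k=3: u−w=-7.0010, u+w=40.7150; √(b/2)=3.9875, √(2b)=7.9750; F=3.9875×(-7.001)=-27.9164, v=40.7150/7.9750=5.1054
k=4: u−w=6.7380, u+w=-45.4480; √(b/2)=3.9875, √(2b)=7.9750; F=3.9875×6.738=26.8676, v=-45.4480/7.9750=-5.6988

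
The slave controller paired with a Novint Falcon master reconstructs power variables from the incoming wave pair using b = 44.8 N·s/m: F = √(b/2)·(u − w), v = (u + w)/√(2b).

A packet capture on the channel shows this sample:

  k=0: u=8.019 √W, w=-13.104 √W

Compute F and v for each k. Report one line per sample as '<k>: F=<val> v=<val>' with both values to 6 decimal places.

k=0: u−w=21.123000, u+w=-5.085000; √(b/2)=4.732864, √(2b)=9.465728; F=4.732864×21.123=99.972283, v=-5.085000/9.465728=-0.537201

0: F=99.972283 v=-0.537201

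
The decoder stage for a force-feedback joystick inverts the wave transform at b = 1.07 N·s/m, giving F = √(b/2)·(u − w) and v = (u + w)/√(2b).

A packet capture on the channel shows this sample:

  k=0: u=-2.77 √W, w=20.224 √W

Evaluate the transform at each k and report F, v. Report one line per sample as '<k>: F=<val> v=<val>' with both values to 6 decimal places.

0: F=-16.818661 v=11.931309

k=0: u−w=-22.994000, u+w=17.454000; √(b/2)=0.731437, √(2b)=1.462874; F=0.731437×(-22.994)=-16.818661, v=17.454000/1.462874=11.931309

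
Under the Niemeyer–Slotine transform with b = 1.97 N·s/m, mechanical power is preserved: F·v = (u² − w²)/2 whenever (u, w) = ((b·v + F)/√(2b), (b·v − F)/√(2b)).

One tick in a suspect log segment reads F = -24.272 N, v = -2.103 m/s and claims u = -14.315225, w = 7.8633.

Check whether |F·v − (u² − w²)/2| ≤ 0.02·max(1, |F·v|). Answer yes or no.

F·v = (-24.272)×(-2.103) = 51.044016 W.
(u² − w²)/2 = (204.925667 − 61.831487)/2 = 71.547090 W.
|Δ| = 20.503074;  2% of max(1, |F·v|) = 1.020880.

no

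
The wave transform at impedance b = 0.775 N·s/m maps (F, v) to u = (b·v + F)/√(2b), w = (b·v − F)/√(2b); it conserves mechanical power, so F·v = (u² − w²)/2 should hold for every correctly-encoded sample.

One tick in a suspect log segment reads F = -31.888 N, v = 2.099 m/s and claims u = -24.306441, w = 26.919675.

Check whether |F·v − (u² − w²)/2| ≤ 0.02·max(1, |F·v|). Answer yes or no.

yes

F·v = (-31.888)×2.099 = -66.932912 W.
(u² − w²)/2 = (590.803074 − 724.668902)/2 = -66.932914 W.
|Δ| = 0.000002;  2% of max(1, |F·v|) = 1.338658.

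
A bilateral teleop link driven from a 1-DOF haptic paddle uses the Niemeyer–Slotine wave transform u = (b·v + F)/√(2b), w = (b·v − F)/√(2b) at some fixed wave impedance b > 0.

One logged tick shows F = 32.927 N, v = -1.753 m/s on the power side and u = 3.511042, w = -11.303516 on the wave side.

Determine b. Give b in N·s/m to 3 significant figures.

b = 9.88 N·s/m

u + w = -7.792474;  u + w = √(2b)·v, so √(2b) = -7.792474/(-1.753) = 4.445222.
b = (√(2b))²/2 = 19.759998/2 = 9.879999.
(Check via u − w = 2F/√(2b): u − w = 14.814558, 2F/√(2b) = 14.814559.)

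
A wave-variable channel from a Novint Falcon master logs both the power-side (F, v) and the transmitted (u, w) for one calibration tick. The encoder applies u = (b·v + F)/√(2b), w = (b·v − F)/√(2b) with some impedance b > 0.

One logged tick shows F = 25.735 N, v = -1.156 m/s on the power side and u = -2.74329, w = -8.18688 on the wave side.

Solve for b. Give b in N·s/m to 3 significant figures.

u + w = -10.93017;  u + w = √(2b)·v, so √(2b) = -10.93017/(-1.156) = 9.45516.
b = (√(2b))²/2 = 89.40013/2 = 44.70007.
(Check via u − w = 2F/√(2b): u − w = 5.44359, 2F/√(2b) = 5.44359.)

b = 44.7 N·s/m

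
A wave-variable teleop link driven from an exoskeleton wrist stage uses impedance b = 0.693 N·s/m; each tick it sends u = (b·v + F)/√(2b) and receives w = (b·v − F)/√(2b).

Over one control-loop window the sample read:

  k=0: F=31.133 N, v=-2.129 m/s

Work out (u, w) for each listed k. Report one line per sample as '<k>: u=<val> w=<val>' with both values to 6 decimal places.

k=0: b·v=0.693×(-2.129)=-1.475397; √(2b)=1.177285; u=(-1.475397+31.133)/1.177285=25.191523, w=(-1.475397−31.133)/1.177285=-27.697963

0: u=25.191523 w=-27.697963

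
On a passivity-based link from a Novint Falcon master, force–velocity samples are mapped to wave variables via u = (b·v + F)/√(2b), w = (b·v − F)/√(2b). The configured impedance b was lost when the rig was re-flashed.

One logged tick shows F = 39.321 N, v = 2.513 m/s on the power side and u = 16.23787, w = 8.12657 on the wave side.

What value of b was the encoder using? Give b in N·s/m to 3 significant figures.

u + w = 24.36444;  u + w = √(2b)·v, so √(2b) = 24.36444/2.513 = 9.69536.
b = (√(2b))²/2 = 94.00001/2 = 47.00000.
(Check via u − w = 2F/√(2b): u − w = 8.11130, 2F/√(2b) = 8.11130.)

b = 47 N·s/m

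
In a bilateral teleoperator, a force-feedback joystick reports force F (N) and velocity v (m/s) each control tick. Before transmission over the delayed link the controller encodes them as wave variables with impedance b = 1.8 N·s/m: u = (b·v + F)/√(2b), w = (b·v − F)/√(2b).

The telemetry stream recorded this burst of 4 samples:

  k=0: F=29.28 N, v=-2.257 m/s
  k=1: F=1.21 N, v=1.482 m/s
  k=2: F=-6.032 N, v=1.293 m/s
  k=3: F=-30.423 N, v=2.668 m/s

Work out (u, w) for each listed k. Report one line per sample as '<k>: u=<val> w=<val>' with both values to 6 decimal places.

k=0: b·v=1.8×(-2.257)=-4.062600; √(2b)=1.897367; u=(-4.062600+29.28)/1.897367=13.290737, w=(-4.062600−29.28)/1.897367=-17.573093
k=1: b·v=1.8×1.482=2.667600; √(2b)=1.897367; u=(2.667600+1.21)/1.897367=2.043675, w=(2.667600−1.21)/1.897367=0.768223
k=2: b·v=1.8×1.293=2.327400; √(2b)=1.897367; u=(2.327400+(-6.032))/1.897367=-1.952496, w=(2.327400−(-6.032))/1.897367=4.405791
k=3: b·v=1.8×2.668=4.802400; √(2b)=1.897367; u=(4.802400+(-30.423))/1.897367=-13.503242, w=(4.802400−(-30.423))/1.897367=18.565416

0: u=13.290737 w=-17.573093
1: u=2.043675 w=0.768223
2: u=-1.952496 w=4.405791
3: u=-13.503242 w=18.565416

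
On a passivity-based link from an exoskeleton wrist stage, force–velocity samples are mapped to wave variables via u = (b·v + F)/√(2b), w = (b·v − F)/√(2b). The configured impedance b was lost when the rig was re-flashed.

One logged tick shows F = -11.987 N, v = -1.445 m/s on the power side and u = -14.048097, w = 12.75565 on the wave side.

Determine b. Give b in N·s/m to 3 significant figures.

b = 0.4 N·s/m

u + w = -1.292447;  u + w = √(2b)·v, so √(2b) = -1.292447/(-1.445) = 0.894427.
b = (√(2b))²/2 = 0.800000/2 = 0.400000.
(Check via u − w = 2F/√(2b): u − w = -26.803747, 2F/√(2b) = -26.803753.)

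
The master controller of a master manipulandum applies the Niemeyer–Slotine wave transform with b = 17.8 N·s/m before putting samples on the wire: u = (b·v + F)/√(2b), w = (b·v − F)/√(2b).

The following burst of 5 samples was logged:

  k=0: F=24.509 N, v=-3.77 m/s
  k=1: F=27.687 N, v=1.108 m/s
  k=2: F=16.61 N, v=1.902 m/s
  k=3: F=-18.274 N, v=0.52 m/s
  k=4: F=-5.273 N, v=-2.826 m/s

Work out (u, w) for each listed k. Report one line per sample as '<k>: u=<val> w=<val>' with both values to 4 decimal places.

0: u=-7.1393 w=-15.3547
1: u=7.9458 w=-1.3349
2: u=8.4581 w=2.8904
3: u=-1.5114 w=4.6140
4: u=-9.3145 w=-7.5470

k=0: b·v=17.8×(-3.77)=-67.1060; √(2b)=5.9666; u=(-67.1060+24.509)/5.9666=-7.1393, w=(-67.1060−24.509)/5.9666=-15.3547
k=1: b·v=17.8×1.108=19.7224; √(2b)=5.9666; u=(19.7224+27.687)/5.9666=7.9458, w=(19.7224−27.687)/5.9666=-1.3349
k=2: b·v=17.8×1.902=33.8556; √(2b)=5.9666; u=(33.8556+16.61)/5.9666=8.4581, w=(33.8556−16.61)/5.9666=2.8904
k=3: b·v=17.8×0.52=9.2560; √(2b)=5.9666; u=(9.2560+(-18.274))/5.9666=-1.5114, w=(9.2560−(-18.274))/5.9666=4.6140
k=4: b·v=17.8×(-2.826)=-50.3028; √(2b)=5.9666; u=(-50.3028+(-5.273))/5.9666=-9.3145, w=(-50.3028−(-5.273))/5.9666=-7.5470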